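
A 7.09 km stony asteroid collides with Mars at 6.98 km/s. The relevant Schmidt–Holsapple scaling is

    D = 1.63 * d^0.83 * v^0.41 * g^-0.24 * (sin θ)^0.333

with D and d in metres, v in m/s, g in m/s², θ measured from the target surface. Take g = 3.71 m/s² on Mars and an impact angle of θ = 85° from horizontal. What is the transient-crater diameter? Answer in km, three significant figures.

D ≈ 70.3 km

In SI units: d = 7090 m, v = 6980 m/s.
d^0.83 = 7090^0.83 = 1570
v^0.41 = 6980^0.41 = 37.67
g^-0.24 = 3.71^-0.24 = 0.7300
(sin 85°)^0.333 = 0.9962^0.333 = 0.9987
D = 1.63 × 1570 × 37.67 × 0.7300 × 0.9987 = 70281 m
   = 70.28 km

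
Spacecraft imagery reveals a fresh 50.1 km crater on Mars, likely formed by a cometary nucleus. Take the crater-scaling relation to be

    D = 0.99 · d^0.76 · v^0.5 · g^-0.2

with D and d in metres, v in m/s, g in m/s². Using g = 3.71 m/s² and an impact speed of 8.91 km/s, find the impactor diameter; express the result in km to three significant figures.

d ≈ 5.51 km

Rearranging for d: d = [D / (0.99 · 8910^0.5 · 3.71^-0.2)]^(1/0.76).
D = 50100 m.
8910^0.5 = 94.39
3.71^-0.2 = 0.7694
Denominator = 0.99 × 94.39 × 0.7694 = 71.90
D / 71.90 = 50100 / 71.90 = 696.8
d = 696.8^(1/0.76) = 696.8^1.3158 = 5508 m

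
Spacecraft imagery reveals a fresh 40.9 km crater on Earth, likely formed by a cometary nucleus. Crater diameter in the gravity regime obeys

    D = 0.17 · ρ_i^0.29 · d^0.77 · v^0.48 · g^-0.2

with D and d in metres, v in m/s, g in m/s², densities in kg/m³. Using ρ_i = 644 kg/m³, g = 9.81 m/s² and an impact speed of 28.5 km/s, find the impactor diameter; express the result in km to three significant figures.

Rearranging for d: d = [D / (0.17 · 644^0.29 · 28500^0.48 · 9.81^-0.2)]^(1/0.77).
D = 40900 m.
644^0.29 = 6.525
28500^0.48 = 137.5
9.81^-0.2 = 0.6334
Denominator = 0.17 × 6.525 × 137.5 × 0.6334 = 96.61
D / 96.61 = 40900 / 96.61 = 423.4
d = 423.4^(1/0.77) = 423.4^1.2987 = 2578 m

d ≈ 2.58 km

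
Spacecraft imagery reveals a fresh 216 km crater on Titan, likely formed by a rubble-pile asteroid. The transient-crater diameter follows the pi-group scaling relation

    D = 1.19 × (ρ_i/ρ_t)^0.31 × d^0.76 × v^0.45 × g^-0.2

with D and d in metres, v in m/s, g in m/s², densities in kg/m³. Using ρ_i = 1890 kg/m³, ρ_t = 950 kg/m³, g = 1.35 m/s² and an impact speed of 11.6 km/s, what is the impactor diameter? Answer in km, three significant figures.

Rearranging for d: d = [D / (1.19 · (1890/950)^0.31 · 11600^0.45 · 1.35^-0.2)]^(1/0.76).
D = 216000 m.
(1890/950)^0.31 = 1.238
11600^0.45 = 67.45
1.35^-0.2 = 0.9417
Denominator = 1.19 × 1.238 × 67.45 × 0.9417 = 93.58
D / 93.58 = 216000 / 93.58 = 2308
d = 2308^(1/0.76) = 2308^1.3158 = 26628 m

d ≈ 26.6 km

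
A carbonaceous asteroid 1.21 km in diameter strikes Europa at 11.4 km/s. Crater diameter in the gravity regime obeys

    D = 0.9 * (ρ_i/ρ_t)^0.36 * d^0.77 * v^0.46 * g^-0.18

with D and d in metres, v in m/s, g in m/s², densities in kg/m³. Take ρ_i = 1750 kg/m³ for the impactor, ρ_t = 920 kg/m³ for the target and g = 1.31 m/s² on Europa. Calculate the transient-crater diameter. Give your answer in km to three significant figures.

In SI units: d = 1210 m, v = 11400 m/s.
(ρ_i/ρ_t)^0.36 = (1750/920)^0.36 = 1.260
d^0.77 = 1210^0.77 = 236.5
v^0.46 = 11400^0.46 = 73.48
g^-0.18 = 1.31^-0.18 = 0.9526
D = 0.9 × 1.260 × 236.5 × 73.48 × 0.9526 = 18773 m
   = 18.77 km

D ≈ 18.8 km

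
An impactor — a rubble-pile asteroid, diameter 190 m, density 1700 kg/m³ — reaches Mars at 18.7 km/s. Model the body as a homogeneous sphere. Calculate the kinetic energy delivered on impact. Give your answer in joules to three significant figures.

E ≈ 1.07 × 10^18 J

v = 18700 m/s.
Mass m = (π/6) ρ d³ = (π/6) × 1700 × (190)³ = 6.105 × 10^9 kg
E = ½ m v² = 0.5 × 6.105 × 10^9 × (18700)² = 1.067 × 10^18 J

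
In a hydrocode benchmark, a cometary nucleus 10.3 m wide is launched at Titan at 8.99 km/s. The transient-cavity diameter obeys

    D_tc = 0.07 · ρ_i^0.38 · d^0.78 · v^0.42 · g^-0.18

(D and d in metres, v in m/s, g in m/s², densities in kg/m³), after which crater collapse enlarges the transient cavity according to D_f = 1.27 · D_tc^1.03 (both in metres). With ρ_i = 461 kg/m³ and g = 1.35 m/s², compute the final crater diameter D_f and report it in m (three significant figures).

v = 8990 m/s.
ρ_i^0.38 = 461^0.38 = 10.29
d^0.78 = 10.3^0.78 = 6.166
v^0.42 = 8990^0.42 = 45.77
g^-0.18 = 1.35^-0.18 = 0.9474
D_tc = 0.07 × 10.29 × 6.166 × 45.77 × 0.9474 = 192.6 m
D_f = 1.27 × (192.6)^1.03 = 286.4 m

D_f ≈ 286 m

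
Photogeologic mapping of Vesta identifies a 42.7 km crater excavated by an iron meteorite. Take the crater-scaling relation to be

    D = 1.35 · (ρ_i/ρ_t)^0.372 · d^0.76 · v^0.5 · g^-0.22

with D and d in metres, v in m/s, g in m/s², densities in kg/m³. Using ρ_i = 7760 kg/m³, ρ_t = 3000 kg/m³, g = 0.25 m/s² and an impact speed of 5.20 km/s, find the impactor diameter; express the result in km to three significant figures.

Rearranging for d: d = [D / (1.35 · (7760/3000)^0.372 · 5200^0.5 · 0.25^-0.22)]^(1/0.76).
D = 42700 m.
(7760/3000)^0.372 = 1.424
5200^0.5 = 72.11
0.25^-0.22 = 1.357
Denominator = 1.35 × 1.424 × 72.11 × 1.357 = 188.1
D / 188.1 = 42700 / 188.1 = 227.0
d = 227.0^(1/0.76) = 227.0^1.3158 = 1259 m

d ≈ 1.26 km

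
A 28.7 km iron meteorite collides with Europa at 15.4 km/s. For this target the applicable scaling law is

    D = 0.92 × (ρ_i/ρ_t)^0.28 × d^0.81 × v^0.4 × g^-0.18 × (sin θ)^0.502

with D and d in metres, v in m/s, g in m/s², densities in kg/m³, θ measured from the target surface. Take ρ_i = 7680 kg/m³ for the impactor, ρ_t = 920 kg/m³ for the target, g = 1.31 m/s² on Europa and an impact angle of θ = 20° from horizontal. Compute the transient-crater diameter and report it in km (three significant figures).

D ≈ 179 km

In SI units: d = 28700 m, v = 15400 m/s.
(ρ_i/ρ_t)^0.28 = (7680/920)^0.28 = 1.812
d^0.81 = 28700^0.81 = 4082
v^0.4 = 15400^0.4 = 47.32
g^-0.18 = 1.31^-0.18 = 0.9526
(sin 20°)^0.502 = 0.3420^0.502 = 0.5836
D = 0.92 × 1.812 × 4082 × 47.32 × 0.9526 × 0.5836 = 1.790 × 10^5 m
   = 179.0 km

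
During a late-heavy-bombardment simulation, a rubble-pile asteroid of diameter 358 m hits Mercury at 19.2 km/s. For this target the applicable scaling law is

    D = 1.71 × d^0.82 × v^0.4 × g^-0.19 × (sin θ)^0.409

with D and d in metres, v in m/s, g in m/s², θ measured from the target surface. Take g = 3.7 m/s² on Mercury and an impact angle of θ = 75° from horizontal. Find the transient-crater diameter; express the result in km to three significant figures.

In SI units: v = 19200 m/s.
d^0.82 = 358^0.82 = 124.2
v^0.4 = 19200^0.4 = 51.68
g^-0.19 = 3.7^-0.19 = 0.7799
(sin 75°)^0.409 = 0.9659^0.409 = 0.9859
D = 1.71 × 124.2 × 51.68 × 0.7799 × 0.9859 = 8439 m
   = 8.439 km

D ≈ 8.44 km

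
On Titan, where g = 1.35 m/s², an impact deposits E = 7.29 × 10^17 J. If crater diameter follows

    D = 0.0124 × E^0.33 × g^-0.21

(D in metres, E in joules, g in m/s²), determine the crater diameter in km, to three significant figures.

D ≈ 9.14 km

E^0.33 = (7.29 × 10^17)^0.33 = 7.847 × 10^5
g^-0.21 = 1.35^-0.21 = 0.9389
D = 0.0124 × 7.847 × 10^5 × 0.9389 = 9136 m
   = 9.136 km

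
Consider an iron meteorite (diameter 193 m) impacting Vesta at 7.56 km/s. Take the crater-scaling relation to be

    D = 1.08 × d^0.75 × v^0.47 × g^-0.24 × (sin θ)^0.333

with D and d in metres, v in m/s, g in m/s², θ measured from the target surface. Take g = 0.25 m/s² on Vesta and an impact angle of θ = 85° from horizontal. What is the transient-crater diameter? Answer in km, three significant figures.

D ≈ 5.18 km

In SI units: v = 7560 m/s.
d^0.75 = 193^0.75 = 51.78
v^0.47 = 7560^0.47 = 66.51
g^-0.24 = 0.25^-0.24 = 1.395
(sin 85°)^0.333 = 0.9962^0.333 = 0.9987
D = 1.08 × 51.78 × 66.51 × 1.395 × 0.9987 = 5182 m
   = 5.182 km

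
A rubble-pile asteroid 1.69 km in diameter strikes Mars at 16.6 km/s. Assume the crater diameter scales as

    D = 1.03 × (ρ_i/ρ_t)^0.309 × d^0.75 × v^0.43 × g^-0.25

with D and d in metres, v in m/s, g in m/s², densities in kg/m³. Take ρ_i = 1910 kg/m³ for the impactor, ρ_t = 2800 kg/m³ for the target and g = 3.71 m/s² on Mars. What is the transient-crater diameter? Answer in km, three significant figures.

D ≈ 11.3 km

In SI units: d = 1690 m, v = 16600 m/s.
(ρ_i/ρ_t)^0.309 = (1910/2800)^0.309 = 0.8885
d^0.75 = 1690^0.75 = 263.6
v^0.43 = 16600^0.43 = 65.26
g^-0.25 = 3.71^-0.25 = 0.7205
D = 1.03 × 0.8885 × 263.6 × 65.26 × 0.7205 = 11343 m
   = 11.34 km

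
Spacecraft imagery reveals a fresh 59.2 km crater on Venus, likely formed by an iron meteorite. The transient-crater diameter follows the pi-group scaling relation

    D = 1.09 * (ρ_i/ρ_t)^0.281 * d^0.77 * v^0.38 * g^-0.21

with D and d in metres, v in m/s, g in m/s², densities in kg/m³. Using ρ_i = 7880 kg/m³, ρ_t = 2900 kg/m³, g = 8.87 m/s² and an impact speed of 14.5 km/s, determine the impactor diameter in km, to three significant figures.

Rearranging for d: d = [D / (1.09 · (7880/2900)^0.281 · 14500^0.38 · 8.87^-0.21)]^(1/0.77).
D = 59200 m.
(7880/2900)^0.281 = 1.324
14500^0.38 = 38.13
8.87^-0.21 = 0.6323
Denominator = 1.09 × 1.324 × 38.13 × 0.6323 = 34.79
D / 34.79 = 59200 / 34.79 = 1702
d = 1702^(1/0.77) = 1702^1.2987 = 15705 m

d ≈ 15.7 km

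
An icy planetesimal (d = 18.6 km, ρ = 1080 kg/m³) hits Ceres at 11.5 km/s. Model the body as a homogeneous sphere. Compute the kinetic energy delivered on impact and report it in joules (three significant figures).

d = 18600 m; v = 11500 m/s.
Mass m = (π/6) ρ d³ = (π/6) × 1080 × (18600)³ = 3.639 × 10^15 kg
E = ½ m v² = 0.5 × 3.639 × 10^15 × (11500)² = 2.406 × 10^23 J

E ≈ 2.41 × 10^23 J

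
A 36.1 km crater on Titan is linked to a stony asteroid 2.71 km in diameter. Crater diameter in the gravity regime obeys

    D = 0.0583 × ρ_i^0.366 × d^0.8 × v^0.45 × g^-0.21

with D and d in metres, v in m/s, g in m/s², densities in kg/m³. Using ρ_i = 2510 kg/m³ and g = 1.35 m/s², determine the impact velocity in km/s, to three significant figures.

Rearranging for v: v = [D / (0.0583 · 2510^0.366 · 2710^0.8 · 1.35^-0.21)]^(1/0.45).
D = 36100 m.
2510^0.366 = 17.55
2710^0.8 = 557.7
1.35^-0.21 = 0.9389
Denominator = 0.0583 × 17.55 × 557.7 × 0.9389 = 535.8
D / 535.8 = 36100 / 535.8 = 67.38
v = 67.38^(1/0.45) = 67.38^2.2222 = 11571 m/s

v ≈ 11.6 km/s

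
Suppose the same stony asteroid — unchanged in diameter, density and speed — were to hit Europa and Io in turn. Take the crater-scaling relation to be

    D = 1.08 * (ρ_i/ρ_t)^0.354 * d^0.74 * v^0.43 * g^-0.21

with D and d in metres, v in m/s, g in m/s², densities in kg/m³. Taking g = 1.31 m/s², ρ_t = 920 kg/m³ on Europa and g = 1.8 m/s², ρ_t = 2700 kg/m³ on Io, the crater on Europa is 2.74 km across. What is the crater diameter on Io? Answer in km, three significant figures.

The impactor-only factors (d, v, ρ_i) cancel in the ratio, leaving D_Io/D_Europa = (g_Io/g_Europa)^-0.21 · (ρ_t,Europa/ρ_t,Io)^0.354.
(1.8/1.31)^-0.21 = 1.374^-0.21 = 0.9355
(920/2700)^0.354 = 0.3407^0.354 = 0.6831
Ratio = 0.9355 × 0.6831 = 0.6390
D_Io = 0.6390 × 2.74 km = 1.75 km

D ≈ 1.75 km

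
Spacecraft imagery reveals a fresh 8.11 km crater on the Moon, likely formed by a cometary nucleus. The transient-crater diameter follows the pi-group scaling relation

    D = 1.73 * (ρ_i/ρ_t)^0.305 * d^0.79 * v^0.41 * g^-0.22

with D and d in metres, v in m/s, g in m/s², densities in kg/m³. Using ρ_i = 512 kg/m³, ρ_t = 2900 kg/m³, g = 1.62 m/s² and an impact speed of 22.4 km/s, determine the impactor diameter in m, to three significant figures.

d ≈ 547 m

Rearranging for d: d = [D / (1.73 · (512/2900)^0.305 · 22400^0.41 · 1.62^-0.22)]^(1/0.79).
D = 8110 m.
(512/2900)^0.305 = 0.5892
22400^0.41 = 60.76
1.62^-0.22 = 0.8993
Denominator = 1.73 × 0.5892 × 60.76 × 0.8993 = 55.70
D / 55.70 = 8110 / 55.70 = 145.6
d = 145.6^(1/0.79) = 145.6^1.2658 = 547.2 m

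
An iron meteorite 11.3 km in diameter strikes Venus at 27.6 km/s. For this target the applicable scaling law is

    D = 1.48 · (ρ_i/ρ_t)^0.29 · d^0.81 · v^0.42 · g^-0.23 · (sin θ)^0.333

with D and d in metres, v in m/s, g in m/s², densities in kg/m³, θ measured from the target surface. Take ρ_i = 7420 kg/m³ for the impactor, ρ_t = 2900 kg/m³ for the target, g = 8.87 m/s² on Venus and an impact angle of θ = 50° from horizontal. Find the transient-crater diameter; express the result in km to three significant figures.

In SI units: d = 11300 m, v = 27600 m/s.
(ρ_i/ρ_t)^0.29 = (7420/2900)^0.29 = 1.313
d^0.81 = 11300^0.81 = 1919
v^0.42 = 27600^0.42 = 73.31
g^-0.23 = 8.87^-0.23 = 0.6053
(sin 50°)^0.333 = 0.7660^0.333 = 0.9151
D = 1.48 × 1.313 × 1919 × 73.31 × 0.6053 × 0.9151 = 1.514 × 10^5 m
   = 151.4 km

D ≈ 151 km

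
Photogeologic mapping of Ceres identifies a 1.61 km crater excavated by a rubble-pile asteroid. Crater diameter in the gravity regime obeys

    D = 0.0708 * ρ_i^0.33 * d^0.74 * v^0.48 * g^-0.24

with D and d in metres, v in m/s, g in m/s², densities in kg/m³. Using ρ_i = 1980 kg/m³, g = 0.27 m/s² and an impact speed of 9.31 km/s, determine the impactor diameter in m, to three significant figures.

Rearranging for d: d = [D / (0.0708 · 1980^0.33 · 9310^0.48 · 0.27^-0.24)]^(1/0.74).
D = 1610 m.
1980^0.33 = 12.24
9310^0.48 = 80.37
0.27^-0.24 = 1.369
Denominator = 0.0708 × 12.24 × 80.37 × 1.369 = 95.35
D / 95.35 = 1610 / 95.35 = 16.89
d = 16.89^(1/0.74) = 16.89^1.3514 = 45.61 m

d ≈ 45.6 m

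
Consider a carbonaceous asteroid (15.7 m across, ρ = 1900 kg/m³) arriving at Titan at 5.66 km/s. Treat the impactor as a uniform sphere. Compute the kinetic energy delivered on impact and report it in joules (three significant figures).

E ≈ 6.17 × 10^13 J

v = 5660 m/s.
Mass m = (π/6) ρ d³ = (π/6) × 1900 × (15.7)³ = 3.850 × 10^6 kg
E = ½ m v² = 0.5 × 3.850 × 10^6 × (5660)² = 6.167 × 10^13 J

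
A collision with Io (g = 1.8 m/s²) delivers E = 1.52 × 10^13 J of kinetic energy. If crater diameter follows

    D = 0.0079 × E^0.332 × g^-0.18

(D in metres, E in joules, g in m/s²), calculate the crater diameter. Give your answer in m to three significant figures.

E^0.332 = (1.52 × 10^13)^0.332 = 2.379 × 10^4
g^-0.18 = 1.8^-0.18 = 0.8996
D = 0.0079 × 2.379 × 10^4 × 0.8996 = 169.1 m

D ≈ 169 m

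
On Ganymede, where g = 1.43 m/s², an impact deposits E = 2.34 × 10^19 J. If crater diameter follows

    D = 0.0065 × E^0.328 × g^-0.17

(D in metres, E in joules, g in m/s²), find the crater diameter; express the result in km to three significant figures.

D ≈ 13.8 km

E^0.328 = (2.34 × 10^19)^0.328 = 2.255 × 10^6
g^-0.17 = 1.43^-0.17 = 0.9410
D = 0.0065 × 2.255 × 10^6 × 0.9410 = 13793 m
   = 13.79 km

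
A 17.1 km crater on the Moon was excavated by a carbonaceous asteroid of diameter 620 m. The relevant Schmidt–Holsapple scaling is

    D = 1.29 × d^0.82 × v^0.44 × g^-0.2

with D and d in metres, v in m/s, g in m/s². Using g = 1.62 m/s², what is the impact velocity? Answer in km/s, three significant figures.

v ≈ 18.2 km/s

Rearranging for v: v = [D / (1.29 · 620^0.82 · 1.62^-0.2)]^(1/0.44).
D = 17100 m.
620^0.82 = 194.9
1.62^-0.2 = 0.9080
Denominator = 1.29 × 194.9 × 0.9080 = 228.3
D / 228.3 = 17100 / 228.3 = 74.90
v = 74.90^(1/0.44) = 74.90^2.2727 = 18203 m/s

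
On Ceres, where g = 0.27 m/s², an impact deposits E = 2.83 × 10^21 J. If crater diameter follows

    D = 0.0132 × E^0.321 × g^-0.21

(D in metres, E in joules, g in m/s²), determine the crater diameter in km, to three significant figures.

D ≈ 134 km

E^0.321 = (2.83 × 10^21)^0.321 = 7.692 × 10^6
g^-0.21 = 0.27^-0.21 = 1.316
D = 0.0132 × 7.692 × 10^6 × 1.316 = 1.336 × 10^5 m
   = 133.6 km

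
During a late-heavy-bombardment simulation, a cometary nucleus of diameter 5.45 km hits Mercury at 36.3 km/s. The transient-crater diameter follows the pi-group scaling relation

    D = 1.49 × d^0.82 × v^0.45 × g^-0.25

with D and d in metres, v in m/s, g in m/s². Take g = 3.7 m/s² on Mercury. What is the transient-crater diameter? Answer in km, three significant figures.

D ≈ 140 km

In SI units: d = 5450 m, v = 36300 m/s.
d^0.82 = 5450^0.82 = 1158
v^0.45 = 36300^0.45 = 112.7
g^-0.25 = 3.7^-0.25 = 0.7210
D = 1.49 × 1158 × 112.7 × 0.7210 = 1.402 × 10^5 m
   = 140.2 km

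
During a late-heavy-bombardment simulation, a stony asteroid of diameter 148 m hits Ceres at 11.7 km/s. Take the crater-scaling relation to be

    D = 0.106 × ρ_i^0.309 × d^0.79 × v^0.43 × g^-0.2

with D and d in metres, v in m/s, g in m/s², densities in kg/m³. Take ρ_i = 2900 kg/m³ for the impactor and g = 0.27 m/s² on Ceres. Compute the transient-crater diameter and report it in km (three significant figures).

In SI units: v = 11700 m/s.
ρ_i^0.309 = 2900^0.309 = 11.75
d^0.79 = 148^0.79 = 51.82
v^0.43 = 11700^0.43 = 56.15
g^-0.2 = 0.27^-0.2 = 1.299
D = 0.106 × 11.75 × 51.82 × 56.15 × 1.299 = 4708 m
   = 4.708 km

D ≈ 4.71 km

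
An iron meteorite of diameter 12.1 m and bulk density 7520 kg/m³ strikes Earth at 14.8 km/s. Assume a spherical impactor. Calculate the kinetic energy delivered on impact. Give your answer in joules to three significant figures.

v = 14800 m/s.
Mass m = (π/6) ρ d³ = (π/6) × 7520 × (12.1)³ = 6.975 × 10^6 kg
E = ½ m v² = 0.5 × 6.975 × 10^6 × (14800)² = 7.639 × 10^14 J

E ≈ 7.64 × 10^14 J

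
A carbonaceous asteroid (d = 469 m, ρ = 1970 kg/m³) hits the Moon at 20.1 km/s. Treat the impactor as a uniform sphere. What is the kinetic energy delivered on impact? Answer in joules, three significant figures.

v = 20100 m/s.
Mass m = (π/6) ρ d³ = (π/6) × 1970 × (469)³ = 1.064 × 10^11 kg
E = ½ m v² = 0.5 × 1.064 × 10^11 × (20100)² = 2.149 × 10^19 J

E ≈ 2.15 × 10^19 J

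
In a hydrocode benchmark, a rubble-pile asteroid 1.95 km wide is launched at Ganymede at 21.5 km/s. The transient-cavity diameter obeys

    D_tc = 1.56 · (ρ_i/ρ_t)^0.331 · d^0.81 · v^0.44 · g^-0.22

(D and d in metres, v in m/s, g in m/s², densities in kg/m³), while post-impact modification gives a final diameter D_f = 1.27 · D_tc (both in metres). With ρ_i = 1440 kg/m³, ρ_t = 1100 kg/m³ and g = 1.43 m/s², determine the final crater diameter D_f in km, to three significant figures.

In SI: d = 1950 m, v = 21500 m/s.
(ρ_i/ρ_t)^0.331 = (1440/1100)^0.331 = 1.093
d^0.81 = 1950^0.81 = 462.3
v^0.44 = 21500^0.44 = 80.59
g^-0.22 = 1.43^-0.22 = 0.9243
D_tc = 1.56 × 1.093 × 462.3 × 80.59 × 0.9243 = 58720 m
D_f = 1.27 × 58720 = 74574 m
     = 74.57 km

D_f ≈ 74.6 km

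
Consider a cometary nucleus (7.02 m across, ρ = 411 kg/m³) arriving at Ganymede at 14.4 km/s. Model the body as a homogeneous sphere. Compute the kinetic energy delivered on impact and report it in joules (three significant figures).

v = 14400 m/s.
Mass m = (π/6) ρ d³ = (π/6) × 411 × (7.02)³ = 7.445 × 10^4 kg
E = ½ m v² = 0.5 × 7.445 × 10^4 × (14400)² = 7.719 × 10^12 J

E ≈ 7.72 × 10^12 J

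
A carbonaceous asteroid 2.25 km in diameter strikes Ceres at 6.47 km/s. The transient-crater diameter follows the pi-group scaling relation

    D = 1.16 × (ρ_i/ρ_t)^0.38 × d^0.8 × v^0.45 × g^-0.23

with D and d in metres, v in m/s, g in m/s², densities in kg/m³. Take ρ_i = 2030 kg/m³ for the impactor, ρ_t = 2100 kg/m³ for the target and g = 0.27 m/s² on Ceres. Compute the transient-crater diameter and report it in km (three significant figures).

D ≈ 38.6 km

In SI units: d = 2250 m, v = 6470 m/s.
(ρ_i/ρ_t)^0.38 = (2030/2100)^0.38 = 0.9872
d^0.8 = 2250^0.8 = 480.6
v^0.45 = 6470^0.45 = 51.87
g^-0.23 = 0.27^-0.23 = 1.351
D = 1.16 × 0.9872 × 480.6 × 51.87 × 1.351 = 38567 m
   = 38.57 km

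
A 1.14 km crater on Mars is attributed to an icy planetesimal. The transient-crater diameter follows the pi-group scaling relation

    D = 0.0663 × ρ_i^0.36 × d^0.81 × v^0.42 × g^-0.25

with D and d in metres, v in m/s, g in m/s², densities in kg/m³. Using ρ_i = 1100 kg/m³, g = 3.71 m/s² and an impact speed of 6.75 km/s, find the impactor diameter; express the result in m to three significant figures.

Rearranging for d: d = [D / (0.0663 · 1100^0.36 · 6750^0.42 · 3.71^-0.25)]^(1/0.81).
D = 1140 m.
1100^0.36 = 12.44
6750^0.42 = 40.58
3.71^-0.25 = 0.7205
Denominator = 0.0663 × 12.44 × 40.58 × 0.7205 = 24.11
D / 24.11 = 1140 / 24.11 = 47.28
d = 47.28^(1/0.81) = 47.28^1.2346 = 116.8 m

d ≈ 117 m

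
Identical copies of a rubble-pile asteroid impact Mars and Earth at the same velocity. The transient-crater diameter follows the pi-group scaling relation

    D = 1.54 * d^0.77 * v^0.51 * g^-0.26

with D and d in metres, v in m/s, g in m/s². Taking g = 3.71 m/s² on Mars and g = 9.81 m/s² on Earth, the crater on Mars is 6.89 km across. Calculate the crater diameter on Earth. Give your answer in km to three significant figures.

D ≈ 5.35 km

All impactor-dependent factors cancel in the ratio, leaving D_Earth/D_Mars = (g_Earth/g_Mars)^-0.26.
(9.81/3.71)^-0.26 = 2.644^-0.26 = 0.7766
D_Earth = 0.7766 × 6.89 km = 5.35 km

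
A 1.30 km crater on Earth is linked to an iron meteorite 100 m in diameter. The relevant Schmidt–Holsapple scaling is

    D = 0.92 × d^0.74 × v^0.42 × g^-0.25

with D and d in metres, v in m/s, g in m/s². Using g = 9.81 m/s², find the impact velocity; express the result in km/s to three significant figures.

Rearranging for v: v = [D / (0.92 · 100^0.74 · 9.81^-0.25)]^(1/0.42).
D = 1300 m.
100^0.74 = 30.20
9.81^-0.25 = 0.5650
Denominator = 0.92 × 30.20 × 0.5650 = 15.70
D / 15.70 = 1300 / 15.70 = 82.80
v = 82.80^(1/0.42) = 82.80^2.381 = 36883 m/s

v ≈ 36.9 km/s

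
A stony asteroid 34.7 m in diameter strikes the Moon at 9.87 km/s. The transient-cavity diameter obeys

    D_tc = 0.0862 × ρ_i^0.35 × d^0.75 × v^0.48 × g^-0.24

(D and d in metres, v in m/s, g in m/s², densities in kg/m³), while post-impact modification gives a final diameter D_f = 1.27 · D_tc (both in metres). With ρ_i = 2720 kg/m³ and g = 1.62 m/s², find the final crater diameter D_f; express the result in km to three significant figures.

v = 9870 m/s.
ρ_i^0.35 = 2720^0.35 = 15.93
d^0.75 = 34.7^0.75 = 14.30
v^0.48 = 9870^0.48 = 82.66
g^-0.24 = 1.62^-0.24 = 0.8907
D_tc = 0.0862 × 15.93 × 14.30 × 82.66 × 0.8907 = 1446 m
D_f = 1.27 × 1446 = 1836 m
     = 1.836 km

D_f ≈ 1.84 km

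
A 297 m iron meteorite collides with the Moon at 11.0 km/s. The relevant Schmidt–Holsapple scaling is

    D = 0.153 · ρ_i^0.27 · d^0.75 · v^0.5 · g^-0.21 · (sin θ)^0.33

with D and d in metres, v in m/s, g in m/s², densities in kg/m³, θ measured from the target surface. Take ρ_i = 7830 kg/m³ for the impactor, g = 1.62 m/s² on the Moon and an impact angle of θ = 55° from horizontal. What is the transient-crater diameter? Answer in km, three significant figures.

D ≈ 10.9 km

In SI units: v = 11000 m/s.
ρ_i^0.27 = 7830^0.27 = 11.25
d^0.75 = 297^0.75 = 71.54
v^0.5 = 11000^0.5 = 104.9
g^-0.21 = 1.62^-0.21 = 0.9037
(sin 55°)^0.33 = 0.8192^0.33 = 0.9363
D = 0.153 × 11.25 × 71.54 × 104.9 × 0.9037 × 0.9363 = 10930 m
   = 10.93 km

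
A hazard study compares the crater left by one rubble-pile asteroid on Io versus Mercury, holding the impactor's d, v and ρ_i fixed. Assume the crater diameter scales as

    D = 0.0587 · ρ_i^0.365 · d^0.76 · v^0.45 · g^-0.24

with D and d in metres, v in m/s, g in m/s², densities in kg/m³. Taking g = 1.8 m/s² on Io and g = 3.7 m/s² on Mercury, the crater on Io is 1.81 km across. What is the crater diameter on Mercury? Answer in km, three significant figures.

D ≈ 1.52 km

All impactor-dependent factors cancel in the ratio, leaving D_Mercury/D_Io = (g_Mercury/g_Io)^-0.24.
(3.7/1.8)^-0.24 = 2.056^-0.24 = 0.8412
D_Mercury = 0.8412 × 1.81 km = 1.52 km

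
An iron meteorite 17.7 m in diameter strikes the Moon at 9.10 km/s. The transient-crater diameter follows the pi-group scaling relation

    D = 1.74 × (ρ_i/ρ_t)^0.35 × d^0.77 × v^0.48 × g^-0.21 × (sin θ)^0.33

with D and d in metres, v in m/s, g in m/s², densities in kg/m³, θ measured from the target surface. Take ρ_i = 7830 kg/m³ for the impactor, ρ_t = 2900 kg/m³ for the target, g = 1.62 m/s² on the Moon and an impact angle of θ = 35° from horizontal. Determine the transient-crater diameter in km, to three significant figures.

In SI units: v = 9100 m/s.
(ρ_i/ρ_t)^0.35 = (7830/2900)^0.35 = 1.416
d^0.77 = 17.7^0.77 = 9.140
v^0.48 = 9100^0.48 = 79.50
g^-0.21 = 1.62^-0.21 = 0.9037
(sin 35°)^0.33 = 0.5736^0.33 = 0.8324
D = 1.74 × 1.416 × 9.140 × 79.50 × 0.9037 × 0.8324 = 1347 m
   = 1.347 km

D ≈ 1.35 km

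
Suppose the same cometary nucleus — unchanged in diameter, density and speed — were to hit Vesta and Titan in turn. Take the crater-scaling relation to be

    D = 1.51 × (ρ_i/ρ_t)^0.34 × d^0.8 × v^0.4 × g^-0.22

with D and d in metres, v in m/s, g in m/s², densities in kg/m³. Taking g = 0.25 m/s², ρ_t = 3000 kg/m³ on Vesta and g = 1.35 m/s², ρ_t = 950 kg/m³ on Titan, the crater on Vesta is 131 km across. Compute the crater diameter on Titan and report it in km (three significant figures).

D ≈ 134 km

The impactor-only factors (d, v, ρ_i) cancel in the ratio, leaving D_Titan/D_Vesta = (g_Titan/g_Vesta)^-0.22 · (ρ_t,Vesta/ρ_t,Titan)^0.34.
(1.35/0.25)^-0.22 = 5.400^-0.22 = 0.6900
(3000/950)^0.34 = 3.158^0.34 = 1.478
Ratio = 0.6900 × 1.478 = 1.020
D_Titan = 1.020 × 131 km = 134 km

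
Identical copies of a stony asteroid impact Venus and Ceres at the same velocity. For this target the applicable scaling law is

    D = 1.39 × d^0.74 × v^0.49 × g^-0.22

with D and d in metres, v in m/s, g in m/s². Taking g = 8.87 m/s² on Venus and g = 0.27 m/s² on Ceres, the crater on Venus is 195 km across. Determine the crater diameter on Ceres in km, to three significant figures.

All impactor-dependent factors cancel in the ratio, leaving D_Ceres/D_Venus = (g_Ceres/g_Venus)^-0.22.
(0.27/8.87)^-0.22 = 0.03044^-0.22 = 2.156
D_Ceres = 2.156 × 195 km = 420 km

D ≈ 420 km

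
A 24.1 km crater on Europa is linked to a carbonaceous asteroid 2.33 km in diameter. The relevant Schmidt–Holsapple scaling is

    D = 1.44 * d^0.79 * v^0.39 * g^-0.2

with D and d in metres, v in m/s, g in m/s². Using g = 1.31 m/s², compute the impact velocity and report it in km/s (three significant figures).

Rearranging for v: v = [D / (1.44 · 2330^0.79 · 1.31^-0.2)]^(1/0.39).
D = 24100 m.
2330^0.79 = 457.3
1.31^-0.2 = 0.9474
Denominator = 1.44 × 457.3 × 0.9474 = 623.9
D / 623.9 = 24100 / 623.9 = 38.63
v = 38.63^(1/0.39) = 38.63^2.5641 = 11723 m/s

v ≈ 11.7 km/s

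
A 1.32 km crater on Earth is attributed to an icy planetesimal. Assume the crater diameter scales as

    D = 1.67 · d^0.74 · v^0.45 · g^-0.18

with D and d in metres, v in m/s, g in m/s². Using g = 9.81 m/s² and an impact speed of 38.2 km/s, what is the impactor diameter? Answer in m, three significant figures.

d ≈ 23.5 m

Rearranging for d: d = [D / (1.67 · 38200^0.45 · 9.81^-0.18)]^(1/0.74).
D = 1320 m.
38200^0.45 = 115.3
9.81^-0.18 = 0.6630
Denominator = 1.67 × 115.3 × 0.6630 = 127.7
D / 127.7 = 1320 / 127.7 = 10.34
d = 10.34^(1/0.74) = 10.34^1.3514 = 23.50 m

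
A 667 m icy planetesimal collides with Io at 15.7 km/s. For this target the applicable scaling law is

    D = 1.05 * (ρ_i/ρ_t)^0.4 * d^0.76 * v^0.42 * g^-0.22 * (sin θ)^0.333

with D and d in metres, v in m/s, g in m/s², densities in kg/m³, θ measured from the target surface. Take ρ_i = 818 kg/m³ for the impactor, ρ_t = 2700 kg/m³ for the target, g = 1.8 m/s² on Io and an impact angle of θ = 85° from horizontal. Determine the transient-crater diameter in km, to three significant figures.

D ≈ 4.63 km

In SI units: v = 15700 m/s.
(ρ_i/ρ_t)^0.4 = (818/2700)^0.4 = 0.6202
d^0.76 = 667^0.76 = 140.1
v^0.42 = 15700^0.42 = 57.85
g^-0.22 = 1.8^-0.22 = 0.8787
(sin 85°)^0.333 = 0.9962^0.333 = 0.9987
D = 1.05 × 0.6202 × 140.1 × 57.85 × 0.8787 × 0.9987 = 4632 m
   = 4.632 km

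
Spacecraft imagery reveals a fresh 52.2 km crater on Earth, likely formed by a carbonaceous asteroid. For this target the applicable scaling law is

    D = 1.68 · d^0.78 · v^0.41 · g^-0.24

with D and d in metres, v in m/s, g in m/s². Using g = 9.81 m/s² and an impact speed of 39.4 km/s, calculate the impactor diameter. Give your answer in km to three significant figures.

d ≈ 4.46 km

Rearranging for d: d = [D / (1.68 · 39400^0.41 · 9.81^-0.24)]^(1/0.78).
D = 52200 m.
39400^0.41 = 76.59
9.81^-0.24 = 0.5781
Denominator = 1.68 × 76.59 × 0.5781 = 74.38
D / 74.38 = 52200 / 74.38 = 701.8
d = 701.8^(1/0.78) = 701.8^1.2821 = 4458 m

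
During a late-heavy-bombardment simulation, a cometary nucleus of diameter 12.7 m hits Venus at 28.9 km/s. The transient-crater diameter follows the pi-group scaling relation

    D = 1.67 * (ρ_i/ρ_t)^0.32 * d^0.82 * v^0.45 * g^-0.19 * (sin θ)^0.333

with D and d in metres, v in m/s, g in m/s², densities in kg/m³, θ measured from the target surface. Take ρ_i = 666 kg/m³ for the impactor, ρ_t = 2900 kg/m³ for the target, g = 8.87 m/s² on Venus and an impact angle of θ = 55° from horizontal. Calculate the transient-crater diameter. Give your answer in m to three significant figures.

D ≈ 527 m

In SI units: v = 28900 m/s.
(ρ_i/ρ_t)^0.32 = (666/2900)^0.32 = 0.6245
d^0.82 = 12.7^0.82 = 8.037
v^0.45 = 28900^0.45 = 101.7
g^-0.19 = 8.87^-0.19 = 0.6605
(sin 55°)^0.333 = 0.8192^0.333 = 0.9357
D = 1.67 × 0.6245 × 8.037 × 101.7 × 0.6605 × 0.9357 = 526.8 m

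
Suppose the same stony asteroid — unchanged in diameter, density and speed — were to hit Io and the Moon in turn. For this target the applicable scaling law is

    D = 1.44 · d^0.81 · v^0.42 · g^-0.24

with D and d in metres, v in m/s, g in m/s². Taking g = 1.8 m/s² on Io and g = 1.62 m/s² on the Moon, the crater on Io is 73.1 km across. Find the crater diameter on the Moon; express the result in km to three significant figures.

All impactor-dependent factors cancel in the ratio, leaving D_Moon/D_Io = (g_Moon/g_Io)^-0.24.
(1.62/1.8)^-0.24 = 0.9000^-0.24 = 1.026
D_Moon = 1.026 × 73.1 km = 75.0 km

D ≈ 75.0 km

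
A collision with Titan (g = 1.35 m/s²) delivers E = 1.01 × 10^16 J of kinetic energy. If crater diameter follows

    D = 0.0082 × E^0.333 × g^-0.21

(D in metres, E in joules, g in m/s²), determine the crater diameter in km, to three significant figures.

D ≈ 1.64 km

E^0.333 = (1.01 × 10^16)^0.333 = 2.135 × 10^5
g^-0.21 = 1.35^-0.21 = 0.9389
D = 0.0082 × 2.135 × 10^5 × 0.9389 = 1644 m
   = 1.644 km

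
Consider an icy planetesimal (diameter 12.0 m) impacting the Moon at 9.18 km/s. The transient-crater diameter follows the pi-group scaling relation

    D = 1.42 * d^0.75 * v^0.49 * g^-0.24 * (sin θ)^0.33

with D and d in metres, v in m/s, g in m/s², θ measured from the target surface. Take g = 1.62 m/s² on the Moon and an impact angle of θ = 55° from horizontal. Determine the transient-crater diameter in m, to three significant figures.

In SI units: v = 9180 m/s.
d^0.75 = 12^0.75 = 6.447
v^0.49 = 9180^0.49 = 87.46
g^-0.24 = 1.62^-0.24 = 0.8907
(sin 55°)^0.33 = 0.8192^0.33 = 0.9363
D = 1.42 × 6.447 × 87.46 × 0.8907 × 0.9363 = 667.7 m

D ≈ 668 m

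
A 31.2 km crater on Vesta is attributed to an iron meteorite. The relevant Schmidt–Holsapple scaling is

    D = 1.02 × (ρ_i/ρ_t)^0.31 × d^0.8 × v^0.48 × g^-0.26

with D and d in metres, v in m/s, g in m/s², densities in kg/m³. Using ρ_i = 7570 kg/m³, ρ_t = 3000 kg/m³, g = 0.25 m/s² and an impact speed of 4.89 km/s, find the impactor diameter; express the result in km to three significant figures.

Rearranging for d: d = [D / (1.02 · (7570/3000)^0.31 · 4890^0.48 · 0.25^-0.26)]^(1/0.8).
D = 31200 m.
(7570/3000)^0.31 = 1.332
4890^0.48 = 59.00
0.25^-0.26 = 1.434
Denominator = 1.02 × 1.332 × 59.00 × 1.434 = 114.9
D / 114.9 = 31200 / 114.9 = 271.5
d = 271.5^(1/0.8) = 271.5^1.25 = 1102 m

d ≈ 1.10 km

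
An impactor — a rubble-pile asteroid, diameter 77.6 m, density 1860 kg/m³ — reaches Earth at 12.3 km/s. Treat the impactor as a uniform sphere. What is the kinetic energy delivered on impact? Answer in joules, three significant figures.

v = 12300 m/s.
Mass m = (π/6) ρ d³ = (π/6) × 1860 × (77.6)³ = 4.551 × 10^8 kg
E = ½ m v² = 0.5 × 4.551 × 10^8 × (12300)² = 3.443 × 10^16 J

E ≈ 3.44 × 10^16 J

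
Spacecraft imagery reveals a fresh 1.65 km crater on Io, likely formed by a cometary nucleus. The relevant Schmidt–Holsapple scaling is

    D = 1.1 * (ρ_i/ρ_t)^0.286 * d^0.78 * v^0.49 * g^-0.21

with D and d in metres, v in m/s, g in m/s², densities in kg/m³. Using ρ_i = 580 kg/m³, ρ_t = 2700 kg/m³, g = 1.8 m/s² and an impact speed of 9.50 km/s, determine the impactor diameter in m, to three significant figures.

Rearranging for d: d = [D / (1.1 · (580/2700)^0.286 · 9500^0.49 · 1.8^-0.21)]^(1/0.78).
D = 1650 m.
(580/2700)^0.286 = 0.6441
9500^0.49 = 88.94
1.8^-0.21 = 0.8839
Denominator = 1.1 × 0.6441 × 88.94 × 0.8839 = 55.70
D / 55.70 = 1650 / 55.70 = 29.62
d = 29.62^(1/0.78) = 29.62^1.2821 = 77.04 m

d ≈ 77.0 m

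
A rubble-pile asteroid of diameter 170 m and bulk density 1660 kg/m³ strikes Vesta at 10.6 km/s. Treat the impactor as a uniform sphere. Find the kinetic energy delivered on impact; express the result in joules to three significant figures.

E ≈ 2.40 × 10^17 J

v = 10600 m/s.
Mass m = (π/6) ρ d³ = (π/6) × 1660 × (170)³ = 4.270 × 10^9 kg
E = ½ m v² = 0.5 × 4.270 × 10^9 × (10600)² = 2.399 × 10^17 J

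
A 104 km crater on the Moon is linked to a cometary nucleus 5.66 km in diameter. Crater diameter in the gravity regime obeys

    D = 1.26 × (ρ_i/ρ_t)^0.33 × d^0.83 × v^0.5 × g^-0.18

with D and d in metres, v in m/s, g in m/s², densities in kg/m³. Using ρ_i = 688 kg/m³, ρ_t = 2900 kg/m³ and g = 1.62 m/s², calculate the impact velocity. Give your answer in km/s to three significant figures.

v ≈ 12.3 km/s

Rearranging for v: v = [D / (1.26 · (688/2900)^0.33 · 5660^0.83 · 1.62^-0.18)]^(1/0.5).
D = 104000 m.
(688/2900)^0.33 = 0.6220
5660^0.83 = 1303
1.62^-0.18 = 0.9168
Denominator = 1.26 × 0.6220 × 1303 × 0.9168 = 936.2
D / 936.2 = 104000 / 936.2 = 111.1
v = 111.1^(1/0.5) = 111.1^2 = 12343 m/s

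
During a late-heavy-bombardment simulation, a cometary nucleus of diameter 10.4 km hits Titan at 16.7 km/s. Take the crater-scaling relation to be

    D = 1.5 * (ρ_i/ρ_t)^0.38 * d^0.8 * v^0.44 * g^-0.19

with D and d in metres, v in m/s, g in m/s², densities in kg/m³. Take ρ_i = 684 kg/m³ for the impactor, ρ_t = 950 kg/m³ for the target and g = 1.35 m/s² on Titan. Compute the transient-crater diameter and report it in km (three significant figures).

D ≈ 147 km

In SI units: d = 10400 m, v = 16700 m/s.
(ρ_i/ρ_t)^0.38 = (684/950)^0.38 = 0.8826
d^0.8 = 10400^0.8 = 1635
v^0.44 = 16700^0.44 = 72.11
g^-0.19 = 1.35^-0.19 = 0.9446
D = 1.5 × 0.8826 × 1635 × 72.11 × 0.9446 = 1.474 × 10^5 m
   = 147.4 km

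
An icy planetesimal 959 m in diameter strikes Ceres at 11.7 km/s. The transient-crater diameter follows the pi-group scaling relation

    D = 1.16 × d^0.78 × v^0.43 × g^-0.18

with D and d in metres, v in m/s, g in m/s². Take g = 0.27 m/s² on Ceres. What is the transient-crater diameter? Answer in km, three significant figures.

D ≈ 17.5 km

In SI units: v = 11700 m/s.
d^0.78 = 959^0.78 = 211.7
v^0.43 = 11700^0.43 = 56.15
g^-0.18 = 0.27^-0.18 = 1.266
D = 1.16 × 211.7 × 56.15 × 1.266 = 17457 m
   = 17.46 km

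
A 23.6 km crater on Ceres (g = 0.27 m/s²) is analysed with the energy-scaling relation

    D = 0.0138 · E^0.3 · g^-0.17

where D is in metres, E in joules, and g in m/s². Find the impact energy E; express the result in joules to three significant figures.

Rearranging: E = [D / (0.0138 · g^-0.17)]^(1/0.3).
D = 23600 m.
g^-0.17 = 0.27^-0.17 = 1.249
D / (0.0138 × 1.249) = 23600 / (0.01724) = 1.369 × 10^6
E = (1.369 × 10^6)^3.3333 = 2.848 × 10^20 J

E ≈ 2.85 × 10^20 J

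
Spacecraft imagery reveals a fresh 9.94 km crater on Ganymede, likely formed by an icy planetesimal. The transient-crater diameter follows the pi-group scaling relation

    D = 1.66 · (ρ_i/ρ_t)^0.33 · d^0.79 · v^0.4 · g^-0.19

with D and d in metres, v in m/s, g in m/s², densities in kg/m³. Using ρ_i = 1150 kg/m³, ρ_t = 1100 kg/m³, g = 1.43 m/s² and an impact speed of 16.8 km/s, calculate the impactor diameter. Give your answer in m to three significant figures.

d ≈ 469 m

Rearranging for d: d = [D / (1.66 · (1150/1100)^0.33 · 16800^0.4 · 1.43^-0.19)]^(1/0.79).
D = 9940 m.
(1150/1100)^0.33 = 1.015
16800^0.4 = 48.99
1.43^-0.19 = 0.9343
Denominator = 1.66 × 1.015 × 48.99 × 0.9343 = 77.12
D / 77.12 = 9940 / 77.12 = 128.9
d = 128.9^(1/0.79) = 128.9^1.2658 = 469.0 m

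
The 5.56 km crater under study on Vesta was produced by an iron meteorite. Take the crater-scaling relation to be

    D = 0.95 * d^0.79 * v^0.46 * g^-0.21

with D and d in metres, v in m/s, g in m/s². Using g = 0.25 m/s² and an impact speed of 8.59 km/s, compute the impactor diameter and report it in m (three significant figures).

Rearranging for d: d = [D / (0.95 · 8590^0.46 · 0.25^-0.21)]^(1/0.79).
D = 5560 m.
8590^0.46 = 64.51
0.25^-0.21 = 1.338
Denominator = 0.95 × 64.51 × 1.338 = 82.00
D / 82.00 = 5560 / 82.00 = 67.80
d = 67.80^(1/0.79) = 67.80^1.2658 = 208.0 m

d ≈ 208 m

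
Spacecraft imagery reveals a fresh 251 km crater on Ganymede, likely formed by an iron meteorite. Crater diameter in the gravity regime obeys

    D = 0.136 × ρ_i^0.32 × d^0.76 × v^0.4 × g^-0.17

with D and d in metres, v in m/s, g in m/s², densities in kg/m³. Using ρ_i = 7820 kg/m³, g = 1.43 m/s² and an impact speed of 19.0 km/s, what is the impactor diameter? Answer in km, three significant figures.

d ≈ 24.5 km

Rearranging for d: d = [D / (0.136 · 7820^0.32 · 19000^0.4 · 1.43^-0.17)]^(1/0.76).
D = 251000 m.
7820^0.32 = 17.61
19000^0.4 = 51.46
1.43^-0.17 = 0.9410
Denominator = 0.136 × 17.61 × 51.46 × 0.9410 = 116.0
D / 116.0 = 251000 / 116.0 = 2164
d = 2164^(1/0.76) = 2164^1.3158 = 24464 m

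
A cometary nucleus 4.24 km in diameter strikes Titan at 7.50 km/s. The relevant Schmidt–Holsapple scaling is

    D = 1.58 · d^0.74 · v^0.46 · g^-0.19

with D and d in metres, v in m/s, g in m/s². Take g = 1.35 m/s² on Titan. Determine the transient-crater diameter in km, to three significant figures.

In SI units: d = 4240 m, v = 7500 m/s.
d^0.74 = 4240^0.74 = 483.3
v^0.46 = 7500^0.46 = 60.61
g^-0.19 = 1.35^-0.19 = 0.9446
D = 1.58 × 483.3 × 60.61 × 0.9446 = 43719 m
   = 43.72 km

D ≈ 43.7 km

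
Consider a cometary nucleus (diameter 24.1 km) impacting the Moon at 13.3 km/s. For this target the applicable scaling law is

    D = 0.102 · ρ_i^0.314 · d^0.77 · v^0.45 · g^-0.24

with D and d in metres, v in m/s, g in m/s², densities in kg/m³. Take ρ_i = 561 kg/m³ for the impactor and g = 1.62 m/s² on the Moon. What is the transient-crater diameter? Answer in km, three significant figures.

In SI units: d = 24100 m, v = 13300 m/s.
ρ_i^0.314 = 561^0.314 = 7.298
d^0.77 = 24100^0.77 = 2367
v^0.45 = 13300^0.45 = 71.74
g^-0.24 = 1.62^-0.24 = 0.8907
D = 0.102 × 7.298 × 2367 × 71.74 × 0.8907 = 1.126 × 10^5 m
   = 112.6 km

D ≈ 113 km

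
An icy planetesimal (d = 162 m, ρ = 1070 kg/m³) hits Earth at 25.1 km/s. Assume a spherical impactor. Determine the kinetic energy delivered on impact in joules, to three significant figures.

v = 25100 m/s.
Mass m = (π/6) ρ d³ = (π/6) × 1070 × (162)³ = 2.382 × 10^9 kg
E = ½ m v² = 0.5 × 2.382 × 10^9 × (25100)² = 7.503 × 10^17 J

E ≈ 7.50 × 10^17 J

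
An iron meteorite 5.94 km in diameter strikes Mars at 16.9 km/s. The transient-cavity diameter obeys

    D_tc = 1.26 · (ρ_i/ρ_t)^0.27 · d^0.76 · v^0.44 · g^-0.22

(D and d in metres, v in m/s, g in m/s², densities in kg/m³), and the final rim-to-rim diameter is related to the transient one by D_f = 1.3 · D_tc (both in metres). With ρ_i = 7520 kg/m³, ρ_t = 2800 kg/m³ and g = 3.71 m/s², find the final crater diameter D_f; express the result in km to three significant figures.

D_f ≈ 85.8 km

In SI: d = 5940 m, v = 16900 m/s.
(ρ_i/ρ_t)^0.27 = (7520/2800)^0.27 = 1.306
d^0.76 = 5940^0.76 = 738.0
v^0.44 = 16900^0.44 = 72.49
g^-0.22 = 3.71^-0.22 = 0.7494
D_tc = 1.26 × 1.306 × 738.0 × 72.49 × 0.7494 = 65970 m
D_f = 1.3 × 65970 = 85761 m
     = 85.76 km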